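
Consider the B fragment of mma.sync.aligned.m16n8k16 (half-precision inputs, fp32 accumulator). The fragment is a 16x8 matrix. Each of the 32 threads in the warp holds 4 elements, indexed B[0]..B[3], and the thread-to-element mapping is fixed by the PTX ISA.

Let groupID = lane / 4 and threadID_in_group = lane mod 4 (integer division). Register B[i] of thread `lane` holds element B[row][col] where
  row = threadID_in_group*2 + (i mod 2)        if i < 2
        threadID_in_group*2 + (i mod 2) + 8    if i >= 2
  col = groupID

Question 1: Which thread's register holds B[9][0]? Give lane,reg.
0,3

c:0=>grp=0  r:9=>rB=1,tig=0,lo=1
L=0*4+0=0  i=1*2+1=3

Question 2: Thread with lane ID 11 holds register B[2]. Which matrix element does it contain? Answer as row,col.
14,2

11: grp=2,tig=3
[2] (3*2+0+8,2) = (14,2)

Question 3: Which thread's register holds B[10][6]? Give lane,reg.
25,2

c: 6->gid=6  r: 10->r8=1,tid=1,i&1=0
L=6*4+1=25  i=1*2+0=2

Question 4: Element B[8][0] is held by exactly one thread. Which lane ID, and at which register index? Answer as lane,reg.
c=0->g=0  r=8->rb=1,t=0,b0=0
L=0*4+0=0  i=1*2+0=2

0,2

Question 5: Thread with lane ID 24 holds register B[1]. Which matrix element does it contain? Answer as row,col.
L=24=>grp=24>>2=6, tig=24&3=0
[1]=>row 0·2+1+0=1  col grp=6

1,6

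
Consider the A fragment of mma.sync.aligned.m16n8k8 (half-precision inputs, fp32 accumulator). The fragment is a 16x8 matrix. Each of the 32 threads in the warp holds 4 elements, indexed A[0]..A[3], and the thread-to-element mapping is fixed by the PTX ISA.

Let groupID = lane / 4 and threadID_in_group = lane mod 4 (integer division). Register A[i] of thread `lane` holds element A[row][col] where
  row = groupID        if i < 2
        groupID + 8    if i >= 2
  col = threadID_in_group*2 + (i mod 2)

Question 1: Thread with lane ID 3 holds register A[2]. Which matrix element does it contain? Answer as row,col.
8,6

L=3->g=3>>2=0, t=3&3=3
[2]->row 0+8=8  col 3·2+0=6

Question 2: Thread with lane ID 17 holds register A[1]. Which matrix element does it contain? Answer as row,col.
L=17=>grp=17>>2=4, tig=17&3=1
[1]=>row 4+0=4  col 1·2+1=3

4,3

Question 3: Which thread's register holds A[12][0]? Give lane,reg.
16,2

r=12⇒gr=4,Rb=1  c=0⇒th=0,odd=0
L=4*4+0=16  i=1*2+0=2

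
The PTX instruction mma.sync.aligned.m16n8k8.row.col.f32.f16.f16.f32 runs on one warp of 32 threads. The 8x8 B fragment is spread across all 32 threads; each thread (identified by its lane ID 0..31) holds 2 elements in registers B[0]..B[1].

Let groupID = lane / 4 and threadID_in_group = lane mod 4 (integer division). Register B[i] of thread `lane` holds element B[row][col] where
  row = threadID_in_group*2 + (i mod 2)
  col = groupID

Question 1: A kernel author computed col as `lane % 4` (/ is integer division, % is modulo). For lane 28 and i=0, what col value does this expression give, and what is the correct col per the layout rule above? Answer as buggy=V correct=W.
`lane % 4`[28,0]⇒0
lane 28: gr=7 (28/4), th=0 (28%4)
i=0: r=0*2+0=0, c=gr=7
col: 0 vs 7

buggy=0 correct=7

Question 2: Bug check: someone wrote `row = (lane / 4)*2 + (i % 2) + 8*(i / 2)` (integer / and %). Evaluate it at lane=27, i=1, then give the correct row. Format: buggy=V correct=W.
`(lane / 4)*2 + (i % 2) + 8*(i / 2)`[27,1]->13
L=27->gid=27>>2=6, tid=27&3=3
[1]->row 3·2+1=7  col gid=6
row: 13 vs 7

buggy=13 correct=7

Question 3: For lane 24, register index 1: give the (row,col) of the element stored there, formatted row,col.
1,6

lane 24: g=6 (24/4), t=0 (24%4)
i=1: r=0*2+1=1, c=g=6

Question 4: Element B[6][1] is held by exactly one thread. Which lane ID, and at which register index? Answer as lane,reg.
7,0

c=1⇒gr=1  r=6⇒th=3,odd=0
L=1*4+3=7  i=0=0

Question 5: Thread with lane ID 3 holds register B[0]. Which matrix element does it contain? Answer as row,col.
6,0

lane 3: gr=0 (3/4), th=3 (3%4)
i=0: r=3*2+0=6, c=gr=0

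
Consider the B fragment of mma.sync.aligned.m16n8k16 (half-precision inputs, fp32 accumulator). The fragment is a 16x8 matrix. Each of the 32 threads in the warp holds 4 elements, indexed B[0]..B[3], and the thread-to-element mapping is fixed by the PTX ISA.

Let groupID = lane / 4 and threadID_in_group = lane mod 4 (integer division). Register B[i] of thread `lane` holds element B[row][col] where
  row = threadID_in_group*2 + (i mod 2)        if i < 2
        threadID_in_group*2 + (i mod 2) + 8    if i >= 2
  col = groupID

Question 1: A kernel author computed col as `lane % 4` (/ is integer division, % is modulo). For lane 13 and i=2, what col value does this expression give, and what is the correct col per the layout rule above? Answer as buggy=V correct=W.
buggy=1 correct=3

`lane % 4`[13,2]→1
lane 13: G=3 (13/4), T=1 (13%4)
i=2: r=1*2+0+8=10, c=G=3
col: 1 vs 3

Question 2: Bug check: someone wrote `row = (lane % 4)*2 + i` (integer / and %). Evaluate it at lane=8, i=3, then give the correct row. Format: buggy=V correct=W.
buggy=3 correct=9

`(lane % 4)*2 + i`[8,3]→3
8: G=2,T=0
[3] (0*2+1+8,2) = (9,2)
row: 3 vs 9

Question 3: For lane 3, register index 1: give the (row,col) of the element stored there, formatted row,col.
3: G=0,T=3
[1] (3*2+1+0,0) = (7,0)

7,0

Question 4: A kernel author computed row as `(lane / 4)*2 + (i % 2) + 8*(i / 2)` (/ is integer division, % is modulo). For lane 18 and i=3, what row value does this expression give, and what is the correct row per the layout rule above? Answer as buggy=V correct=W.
`(lane / 4)*2 + (i % 2) + 8*(i / 2)`[18,3]->17
L=18->g=18>>2=4, t=18&3=2
[3]->row 2·2+1+8=13  col g=4
row: 17 vs 13

buggy=17 correct=13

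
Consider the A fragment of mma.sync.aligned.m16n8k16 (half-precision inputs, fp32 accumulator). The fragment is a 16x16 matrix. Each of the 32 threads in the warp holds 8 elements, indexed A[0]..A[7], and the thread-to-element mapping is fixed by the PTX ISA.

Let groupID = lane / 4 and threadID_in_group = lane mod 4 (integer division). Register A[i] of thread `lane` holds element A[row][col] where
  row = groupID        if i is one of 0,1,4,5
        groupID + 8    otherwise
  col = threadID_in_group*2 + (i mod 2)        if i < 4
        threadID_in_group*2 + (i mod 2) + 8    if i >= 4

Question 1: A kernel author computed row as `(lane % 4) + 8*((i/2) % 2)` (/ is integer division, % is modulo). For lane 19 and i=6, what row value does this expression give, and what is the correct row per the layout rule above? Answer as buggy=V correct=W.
`(lane % 4) + 8*((i/2) % 2)`[19,6]→11
lane 19: G=4 (19/4), T=3 (19%4)
i=6: r=4+8=12, c=3*2+0+8=14
row: 11 vs 12

buggy=11 correct=12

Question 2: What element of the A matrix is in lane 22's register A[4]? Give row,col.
5,12

lane 22⇒22/4=5, 22 mod 4=2
i=4  r:5+0⇒5  c:2·2+0+8⇒12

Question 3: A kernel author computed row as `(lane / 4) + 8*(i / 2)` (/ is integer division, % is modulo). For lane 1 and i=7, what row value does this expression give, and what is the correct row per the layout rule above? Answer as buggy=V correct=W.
`(lane / 4) + 8*(i / 2)`[1,7]->24
lane 1: g=0 (1/4), t=1 (1%4)
i=7: r=0+8=8, c=1*2+1+8=11
row: 24 vs 8

buggy=24 correct=8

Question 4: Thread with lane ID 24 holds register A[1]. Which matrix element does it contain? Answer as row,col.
24: grp=6,tig=0
[1] (6+0,0*2+1+0) = (6,1)

6,1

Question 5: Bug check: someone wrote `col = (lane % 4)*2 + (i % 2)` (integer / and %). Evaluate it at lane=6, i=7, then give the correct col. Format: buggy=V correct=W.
`(lane % 4)*2 + (i % 2)`[6,7]⇒5
lane 6: gr=1 (6/4), th=2 (6%4)
i=7: r=1+8=9, c=2*2+1+8=13
col: 5 vs 13

buggy=5 correct=13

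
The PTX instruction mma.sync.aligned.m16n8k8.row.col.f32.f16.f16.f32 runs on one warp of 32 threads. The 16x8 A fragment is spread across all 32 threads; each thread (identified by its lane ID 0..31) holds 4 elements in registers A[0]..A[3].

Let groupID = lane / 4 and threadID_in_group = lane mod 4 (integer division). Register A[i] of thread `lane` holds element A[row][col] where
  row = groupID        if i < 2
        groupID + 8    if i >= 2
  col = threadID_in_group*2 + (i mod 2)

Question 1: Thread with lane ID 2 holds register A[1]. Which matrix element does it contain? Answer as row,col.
0,5

lane 2→2/4=0, 2 mod 4=2
i=1  r:0+0→0  c:2·2+1→5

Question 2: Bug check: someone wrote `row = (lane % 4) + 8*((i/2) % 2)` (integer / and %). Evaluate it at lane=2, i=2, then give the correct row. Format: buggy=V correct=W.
buggy=10 correct=8

`(lane % 4) + 8*((i/2) % 2)`[2,2]→10
L=2→G=2>>2=0, T=2&3=2
[2]→row 0+8=8  col 2·2+0=4
row: 10 vs 8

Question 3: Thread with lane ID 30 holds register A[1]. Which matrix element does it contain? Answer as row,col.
L=30->gid=30>>2=7, tid=30&3=2
[1]->row 7+0=7  col 2·2+1=5

7,5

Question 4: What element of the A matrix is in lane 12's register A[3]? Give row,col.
11,1

lane 12->12/4=3, 12 mod 4=0
i=3  r:3+8->11  c:2·0+1->1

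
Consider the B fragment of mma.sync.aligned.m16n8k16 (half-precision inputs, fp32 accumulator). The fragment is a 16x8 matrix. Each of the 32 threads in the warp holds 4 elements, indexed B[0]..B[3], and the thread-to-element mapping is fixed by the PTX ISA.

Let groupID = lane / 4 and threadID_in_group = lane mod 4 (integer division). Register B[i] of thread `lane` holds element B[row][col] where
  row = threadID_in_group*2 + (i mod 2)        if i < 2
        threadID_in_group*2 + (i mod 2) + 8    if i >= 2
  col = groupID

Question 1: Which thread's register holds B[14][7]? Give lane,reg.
c=7⇒gr=7  r=14⇒Rb=1,th=3,odd=0
L=7*4+3=31  i=1*2+0=2

31,2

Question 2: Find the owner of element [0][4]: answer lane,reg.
16,0

c:4=>grp=4  r:0=>rB=0,tig=0,lo=0
L=4*4+0=16  i=0*2+0=0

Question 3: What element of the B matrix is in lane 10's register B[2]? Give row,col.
L=10->g=10>>2=2, t=10&3=2
[2]->row 2·2+0+8=12  col g=2

12,2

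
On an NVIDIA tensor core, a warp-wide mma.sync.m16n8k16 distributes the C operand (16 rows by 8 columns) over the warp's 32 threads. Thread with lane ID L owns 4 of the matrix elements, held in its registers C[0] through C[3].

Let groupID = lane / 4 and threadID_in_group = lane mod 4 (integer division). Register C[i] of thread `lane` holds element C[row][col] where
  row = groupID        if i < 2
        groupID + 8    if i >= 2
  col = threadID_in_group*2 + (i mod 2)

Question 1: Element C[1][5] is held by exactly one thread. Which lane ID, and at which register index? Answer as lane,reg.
6,1

r:1=>grp=1,rB=0  c:5=>tig=2,lo=1
L=1*4+2=6  i=0*2+1=1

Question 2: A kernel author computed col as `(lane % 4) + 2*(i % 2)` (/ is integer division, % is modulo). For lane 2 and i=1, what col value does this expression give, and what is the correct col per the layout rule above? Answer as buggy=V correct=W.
buggy=4 correct=5

`(lane % 4) + 2*(i % 2)`[2,1]->4
lane 2->2/4=0, 2 mod 4=2
i=1  r:0+0->0  c:2·2+1->5
col: 4 vs 5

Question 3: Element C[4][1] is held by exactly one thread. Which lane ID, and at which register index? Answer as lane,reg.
16,1

r: 4->gid=4,r8=0  c: 1->tid=0,i&1=1
L=4*4+0=16  i=0*2+1=1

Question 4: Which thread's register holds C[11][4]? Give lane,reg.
r=11->g=3,rb=1  c=4->t=2,b0=0
L=3*4+2=14  i=1*2+0=2

14,2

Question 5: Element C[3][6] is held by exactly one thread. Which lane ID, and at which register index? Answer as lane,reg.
r=3->g=3,rb=0  c=6->t=3,b0=0
L=3*4+3=15  i=0*2+0=0

15,0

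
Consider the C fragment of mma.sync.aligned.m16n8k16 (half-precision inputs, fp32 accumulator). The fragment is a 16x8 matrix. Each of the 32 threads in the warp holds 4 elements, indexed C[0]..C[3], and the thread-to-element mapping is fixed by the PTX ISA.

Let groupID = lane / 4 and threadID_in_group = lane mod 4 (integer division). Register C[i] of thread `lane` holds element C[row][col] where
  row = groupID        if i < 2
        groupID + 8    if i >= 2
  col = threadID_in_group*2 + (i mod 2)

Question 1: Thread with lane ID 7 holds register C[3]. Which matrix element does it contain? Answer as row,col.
9,7

7: G=1,T=3
[3] (1+8,3*2+1) = (9,7)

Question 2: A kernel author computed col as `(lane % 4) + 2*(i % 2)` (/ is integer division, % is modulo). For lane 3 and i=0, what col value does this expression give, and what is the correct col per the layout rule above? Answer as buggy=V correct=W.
`(lane % 4) + 2*(i % 2)`[3,0]⇒3
lane 3⇒3/4=0, 3 mod 4=3
i=0  r:0+0⇒0  c:2·3+0⇒6
col: 3 vs 6

buggy=3 correct=6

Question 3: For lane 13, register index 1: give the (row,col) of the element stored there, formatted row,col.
lane 13: G=3 (13/4), T=1 (13%4)
i=1: r=3+0=3, c=1*2+1=3

3,3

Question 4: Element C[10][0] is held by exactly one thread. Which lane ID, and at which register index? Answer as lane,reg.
r: 10->gid=2,r8=1  c: 0->tid=0,i&1=0
L=2*4+0=8  i=1*2+0=2

8,2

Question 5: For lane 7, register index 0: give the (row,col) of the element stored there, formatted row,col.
7: G=1,T=3
[0] (1+0,3*2+0) = (1,6)

1,6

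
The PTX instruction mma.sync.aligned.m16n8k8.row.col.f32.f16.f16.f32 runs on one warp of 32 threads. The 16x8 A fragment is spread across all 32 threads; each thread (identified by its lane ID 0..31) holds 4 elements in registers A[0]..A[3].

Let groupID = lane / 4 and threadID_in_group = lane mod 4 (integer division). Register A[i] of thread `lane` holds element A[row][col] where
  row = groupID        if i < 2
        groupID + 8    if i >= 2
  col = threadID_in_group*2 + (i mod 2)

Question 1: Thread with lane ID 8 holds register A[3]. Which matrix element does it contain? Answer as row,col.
lane 8: g=2 (8/4), t=0 (8%4)
i=3: r=2+8=10, c=0*2+1=1

10,1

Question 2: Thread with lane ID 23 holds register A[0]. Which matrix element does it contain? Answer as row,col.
lane 23: grp=5 (23/4), tig=3 (23%4)
i=0: r=5+0=5, c=3*2+0=6

5,6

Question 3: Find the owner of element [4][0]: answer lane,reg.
16,0

r=4→G=4,rhi=0  c=0→T=0,p=0
L=4*4+0=16  i=0*2+0=0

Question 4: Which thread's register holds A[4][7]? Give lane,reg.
r:4=>grp=4,rB=0  c:7=>tig=3,lo=1
L=4*4+3=19  i=0*2+1=1

19,1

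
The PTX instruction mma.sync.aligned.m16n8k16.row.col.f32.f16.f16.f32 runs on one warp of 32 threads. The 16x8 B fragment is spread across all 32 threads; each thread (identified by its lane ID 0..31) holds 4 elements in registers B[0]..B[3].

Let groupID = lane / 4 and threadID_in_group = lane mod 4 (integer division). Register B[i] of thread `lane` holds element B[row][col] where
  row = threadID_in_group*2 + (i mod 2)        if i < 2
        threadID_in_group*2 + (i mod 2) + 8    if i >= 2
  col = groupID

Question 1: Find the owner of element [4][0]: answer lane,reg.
c: 0->gid=0  r: 4->r8=0,tid=2,i&1=0
L=0*4+2=2  i=0*2+0=0

2,0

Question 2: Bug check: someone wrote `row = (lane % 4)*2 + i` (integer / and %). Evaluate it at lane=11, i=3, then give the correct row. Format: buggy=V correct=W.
`(lane % 4)*2 + i`[11,3]⇒9
11: gr=2,th=3
[3] (3*2+1+8,2) = (15,2)
row: 9 vs 15

buggy=9 correct=15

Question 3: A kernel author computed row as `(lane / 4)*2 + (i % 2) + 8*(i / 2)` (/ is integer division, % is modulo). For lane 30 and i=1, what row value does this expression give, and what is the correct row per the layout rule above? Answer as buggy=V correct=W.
buggy=15 correct=5

`(lane / 4)*2 + (i % 2) + 8*(i / 2)`[30,1]=>15
lane 30=>30/4=7, 30 mod 4=2
i=1  r:2·2+1+0=>5  c:7
row: 15 vs 5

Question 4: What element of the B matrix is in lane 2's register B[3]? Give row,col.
13,0

2: gr=0,th=2
[3] (2*2+1+8,0) = (13,0)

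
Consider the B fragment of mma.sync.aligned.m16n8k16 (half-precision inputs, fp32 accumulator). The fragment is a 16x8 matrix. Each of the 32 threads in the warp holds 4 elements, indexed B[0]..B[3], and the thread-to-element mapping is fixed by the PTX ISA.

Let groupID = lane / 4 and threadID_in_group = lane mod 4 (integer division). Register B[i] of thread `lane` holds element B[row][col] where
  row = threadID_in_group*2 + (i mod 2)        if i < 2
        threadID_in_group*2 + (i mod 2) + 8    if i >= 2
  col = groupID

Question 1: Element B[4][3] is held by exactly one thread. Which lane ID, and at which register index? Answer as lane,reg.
14,0

c=3⇒gr=3  r=4⇒Rb=0,th=2,odd=0
L=3*4+2=14  i=0*2+0=0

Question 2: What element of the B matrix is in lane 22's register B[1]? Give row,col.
5,5

22: g=5,t=2
[1] (2*2+1+0,5) = (5,5)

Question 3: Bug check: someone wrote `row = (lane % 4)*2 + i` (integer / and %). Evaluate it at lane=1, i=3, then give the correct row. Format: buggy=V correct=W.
buggy=5 correct=11

`(lane % 4)*2 + i`[1,3]⇒5
lane 1⇒1/4=0, 1 mod 4=1
i=3  r:2·1+1+8⇒11  c:0
row: 5 vs 11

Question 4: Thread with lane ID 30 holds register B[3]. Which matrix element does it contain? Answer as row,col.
L=30->gid=30>>2=7, tid=30&3=2
[3]->row 2·2+1+8=13  col gid=7

13,7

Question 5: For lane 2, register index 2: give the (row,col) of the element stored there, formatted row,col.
12,0

2: grp=0,tig=2
[2] (2*2+0+8,0) = (12,0)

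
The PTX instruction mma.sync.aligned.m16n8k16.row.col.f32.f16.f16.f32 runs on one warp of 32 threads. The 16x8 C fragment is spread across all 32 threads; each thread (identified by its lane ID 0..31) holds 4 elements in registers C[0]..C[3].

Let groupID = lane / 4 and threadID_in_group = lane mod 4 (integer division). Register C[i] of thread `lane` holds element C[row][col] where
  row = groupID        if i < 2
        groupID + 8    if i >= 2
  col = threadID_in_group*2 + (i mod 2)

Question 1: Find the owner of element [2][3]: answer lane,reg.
r: 2->gid=2,r8=0  c: 3->tid=1,i&1=1
L=2*4+1=9  i=0*2+1=1

9,1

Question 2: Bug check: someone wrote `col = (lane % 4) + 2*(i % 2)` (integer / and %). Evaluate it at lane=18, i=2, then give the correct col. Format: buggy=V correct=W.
`(lane % 4) + 2*(i % 2)`[18,2]→2
18: G=4,T=2
[2] (4+8,2*2+0) = (12,4)
col: 2 vs 4

buggy=2 correct=4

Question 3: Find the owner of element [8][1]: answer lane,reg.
r:8=>grp=0,rB=1  c:1=>tig=0,lo=1
L=0*4+0=0  i=1*2+1=3

0,3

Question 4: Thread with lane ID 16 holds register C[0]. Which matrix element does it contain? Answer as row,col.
4,0

16: grp=4,tig=0
[0] (4+0,0*2+0) = (4,0)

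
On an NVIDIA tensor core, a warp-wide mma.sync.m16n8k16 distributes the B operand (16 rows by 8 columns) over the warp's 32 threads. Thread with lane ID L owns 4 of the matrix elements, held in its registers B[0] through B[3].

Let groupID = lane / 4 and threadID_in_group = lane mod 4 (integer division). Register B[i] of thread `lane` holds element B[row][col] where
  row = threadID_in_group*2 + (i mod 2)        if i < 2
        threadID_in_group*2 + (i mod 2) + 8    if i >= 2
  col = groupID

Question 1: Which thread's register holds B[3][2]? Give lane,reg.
9,1

c: 2->gid=2  r: 3->r8=0,tid=1,i&1=1
L=2*4+1=9  i=0*2+1=1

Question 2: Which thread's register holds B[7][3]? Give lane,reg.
15,1

c=3→G=3  r=7→rhi=0,T=3,p=1
L=3*4+3=15  i=0*2+1=1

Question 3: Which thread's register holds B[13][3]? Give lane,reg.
14,3

c: 3->gid=3  r: 13->r8=1,tid=2,i&1=1
L=3*4+2=14  i=1*2+1=3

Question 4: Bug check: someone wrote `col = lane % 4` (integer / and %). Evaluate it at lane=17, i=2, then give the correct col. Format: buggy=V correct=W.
`lane % 4`[17,2]->1
L=17->g=17>>2=4, t=17&3=1
[2]->row 1·2+0+8=10  col g=4
col: 1 vs 4

buggy=1 correct=4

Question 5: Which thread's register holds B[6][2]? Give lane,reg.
11,0

c=2->g=2  r=6->rb=0,t=3,b0=0
L=2*4+3=11  i=0*2+0=0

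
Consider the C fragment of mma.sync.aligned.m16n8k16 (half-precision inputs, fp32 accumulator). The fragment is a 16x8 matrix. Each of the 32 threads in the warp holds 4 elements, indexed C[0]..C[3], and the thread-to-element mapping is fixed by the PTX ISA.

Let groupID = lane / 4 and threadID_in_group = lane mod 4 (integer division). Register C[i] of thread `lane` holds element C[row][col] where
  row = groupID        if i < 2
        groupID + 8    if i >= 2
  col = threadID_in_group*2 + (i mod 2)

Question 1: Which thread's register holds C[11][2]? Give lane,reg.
13,2

r=11->g=3,rb=1  c=2->t=1,b0=0
L=3*4+1=13  i=1*2+0=2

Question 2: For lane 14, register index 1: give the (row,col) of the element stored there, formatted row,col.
3,5

lane 14=>14/4=3, 14 mod 4=2
i=1  r:3+0=>3  c:2·2+1=>5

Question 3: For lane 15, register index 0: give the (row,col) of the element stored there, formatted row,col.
lane 15: grp=3 (15/4), tig=3 (15%4)
i=0: r=3+0=3, c=3*2+0=6

3,6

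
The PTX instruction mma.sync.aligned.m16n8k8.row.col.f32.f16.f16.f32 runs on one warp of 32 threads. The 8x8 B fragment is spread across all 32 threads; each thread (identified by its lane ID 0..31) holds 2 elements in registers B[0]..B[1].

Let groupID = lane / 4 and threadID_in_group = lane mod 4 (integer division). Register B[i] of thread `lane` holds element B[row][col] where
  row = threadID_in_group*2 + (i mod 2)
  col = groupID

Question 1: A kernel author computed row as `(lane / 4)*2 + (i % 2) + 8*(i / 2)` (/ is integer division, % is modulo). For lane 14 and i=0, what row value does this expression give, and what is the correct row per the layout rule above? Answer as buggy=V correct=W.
`(lane / 4)*2 + (i % 2) + 8*(i / 2)`[14,0]->6
14: gid=3,tid=2
[0] (2*2+0,3) = (4,3)
row: 6 vs 4

buggy=6 correct=4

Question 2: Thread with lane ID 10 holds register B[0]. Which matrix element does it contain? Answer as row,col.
lane 10→10/4=2, 10 mod 4=2
i=0  r:2·2+0→4  c:2

4,2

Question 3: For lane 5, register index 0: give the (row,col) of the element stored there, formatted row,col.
lane 5->5/4=1, 5 mod 4=1
i=0  r:2·1+0->2  c:1

2,1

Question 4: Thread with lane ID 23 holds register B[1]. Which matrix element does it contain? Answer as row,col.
lane 23->23/4=5, 23 mod 4=3
i=1  r:2·3+1->7  c:5

7,5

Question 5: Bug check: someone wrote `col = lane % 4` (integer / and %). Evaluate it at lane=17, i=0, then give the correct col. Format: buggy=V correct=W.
`lane % 4`[17,0]→1
L=17→G=17>>2=4, T=17&3=1
[0]→row 1·2+0=2  col G=4
col: 1 vs 4

buggy=1 correct=4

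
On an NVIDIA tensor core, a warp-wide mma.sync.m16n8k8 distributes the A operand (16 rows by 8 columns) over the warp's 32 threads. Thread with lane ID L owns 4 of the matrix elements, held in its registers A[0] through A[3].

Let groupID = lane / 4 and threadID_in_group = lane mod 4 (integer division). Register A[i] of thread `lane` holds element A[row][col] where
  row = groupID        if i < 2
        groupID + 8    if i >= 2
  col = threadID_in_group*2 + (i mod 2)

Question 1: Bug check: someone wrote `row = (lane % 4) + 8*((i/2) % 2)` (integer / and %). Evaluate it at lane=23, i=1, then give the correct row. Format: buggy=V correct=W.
buggy=3 correct=5

`(lane % 4) + 8*((i/2) % 2)`[23,1]⇒3
lane 23: gr=5 (23/4), th=3 (23%4)
i=1: r=5+0=5, c=3*2+1=7
row: 3 vs 5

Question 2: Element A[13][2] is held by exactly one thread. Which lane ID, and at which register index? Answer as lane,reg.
21,2

r=13->g=5,rb=1  c=2->t=1,b0=0
L=5*4+1=21  i=1*2+0=2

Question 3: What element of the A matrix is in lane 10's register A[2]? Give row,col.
10,4

L=10->g=10>>2=2, t=10&3=2
[2]->row 2+8=10  col 2·2+0=4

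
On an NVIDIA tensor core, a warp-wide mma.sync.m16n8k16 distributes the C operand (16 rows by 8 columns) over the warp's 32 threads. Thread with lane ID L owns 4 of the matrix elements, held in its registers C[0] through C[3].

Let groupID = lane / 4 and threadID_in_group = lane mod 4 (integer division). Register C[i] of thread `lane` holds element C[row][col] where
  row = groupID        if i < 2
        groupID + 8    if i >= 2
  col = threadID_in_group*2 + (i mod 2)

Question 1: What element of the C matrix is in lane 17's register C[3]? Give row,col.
12,3

lane 17: gid=4 (17/4), tid=1 (17%4)
i=3: r=4+8=12, c=1*2+1=3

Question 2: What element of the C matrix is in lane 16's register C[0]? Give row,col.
lane 16: gr=4 (16/4), th=0 (16%4)
i=0: r=4+0=4, c=0*2+0=0

4,0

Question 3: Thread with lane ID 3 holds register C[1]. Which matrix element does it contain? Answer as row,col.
0,7

lane 3→3/4=0, 3 mod 4=3
i=1  r:0+0→0  c:2·3+1→7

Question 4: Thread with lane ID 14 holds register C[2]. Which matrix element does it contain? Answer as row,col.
11,4

14: g=3,t=2
[2] (3+8,2*2+0) = (11,4)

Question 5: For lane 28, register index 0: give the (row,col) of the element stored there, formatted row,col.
lane 28->28/4=7, 28 mod 4=0
i=0  r:7+0->7  c:2·0+0->0

7,0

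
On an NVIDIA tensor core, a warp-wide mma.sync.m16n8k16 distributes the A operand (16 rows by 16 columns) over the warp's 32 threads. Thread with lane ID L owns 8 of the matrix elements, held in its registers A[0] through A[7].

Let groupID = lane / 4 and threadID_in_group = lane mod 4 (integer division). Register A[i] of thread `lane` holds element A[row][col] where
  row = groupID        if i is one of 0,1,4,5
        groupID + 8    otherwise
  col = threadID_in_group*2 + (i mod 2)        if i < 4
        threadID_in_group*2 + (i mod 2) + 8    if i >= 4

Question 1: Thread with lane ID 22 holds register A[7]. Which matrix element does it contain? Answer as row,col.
13,13

lane 22: grp=5 (22/4), tig=2 (22%4)
i=7: r=5+8=13, c=2*2+1+8=13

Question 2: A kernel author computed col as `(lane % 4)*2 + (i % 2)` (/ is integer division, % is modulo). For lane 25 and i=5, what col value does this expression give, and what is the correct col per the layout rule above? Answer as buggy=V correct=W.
`(lane % 4)*2 + (i % 2)`[25,5]=>3
L=25=>grp=25>>2=6, tig=25&3=1
[5]=>row 6+0=6  col 1·2+1+8=11
col: 3 vs 11

buggy=3 correct=11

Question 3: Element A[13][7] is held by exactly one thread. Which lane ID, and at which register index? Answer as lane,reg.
23,3

r: 13->gid=5,r8=1  c: 7->c8=0,tid=3,i&1=1
L=5*4+3=23  i=0*4+1*2+1=3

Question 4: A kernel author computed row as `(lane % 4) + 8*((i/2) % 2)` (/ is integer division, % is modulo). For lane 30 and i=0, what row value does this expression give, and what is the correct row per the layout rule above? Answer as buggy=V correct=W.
buggy=2 correct=7

`(lane % 4) + 8*((i/2) % 2)`[30,0]⇒2
lane 30: gr=7 (30/4), th=2 (30%4)
i=0: r=7+0=7, c=2*2+0+0=4
row: 2 vs 7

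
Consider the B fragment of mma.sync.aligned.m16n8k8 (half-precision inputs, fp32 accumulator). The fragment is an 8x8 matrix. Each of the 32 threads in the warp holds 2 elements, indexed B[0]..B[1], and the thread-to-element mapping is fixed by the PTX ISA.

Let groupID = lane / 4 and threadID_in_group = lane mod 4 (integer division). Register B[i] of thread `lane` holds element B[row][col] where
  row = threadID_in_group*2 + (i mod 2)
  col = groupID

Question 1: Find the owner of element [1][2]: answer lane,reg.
8,1

c=2⇒gr=2  r=1⇒th=0,odd=1
L=2*4+0=8  i=1=1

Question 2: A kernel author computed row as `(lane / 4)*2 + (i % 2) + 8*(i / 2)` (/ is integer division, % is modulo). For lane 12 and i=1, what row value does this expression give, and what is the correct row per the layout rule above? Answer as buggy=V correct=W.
`(lane / 4)*2 + (i % 2) + 8*(i / 2)`[12,1]=>7
lane 12=>12/4=3, 12 mod 4=0
i=1  r:2·0+1=>1  c:3
row: 7 vs 1

buggy=7 correct=1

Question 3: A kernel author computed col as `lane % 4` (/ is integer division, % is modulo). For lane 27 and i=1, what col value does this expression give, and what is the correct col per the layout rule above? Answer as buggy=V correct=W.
buggy=3 correct=6

`lane % 4`[27,1]->3
lane 27: gid=6 (27/4), tid=3 (27%4)
i=1: r=3*2+1=7, c=gid=6
col: 3 vs 6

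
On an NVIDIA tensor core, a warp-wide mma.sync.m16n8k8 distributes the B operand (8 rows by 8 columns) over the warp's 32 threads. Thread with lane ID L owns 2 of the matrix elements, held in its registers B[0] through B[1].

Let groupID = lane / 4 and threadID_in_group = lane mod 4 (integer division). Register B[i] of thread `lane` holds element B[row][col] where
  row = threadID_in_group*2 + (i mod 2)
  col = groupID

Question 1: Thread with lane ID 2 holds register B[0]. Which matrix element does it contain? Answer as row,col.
4,0

2: G=0,T=2
[0] (2*2+0,0) = (4,0)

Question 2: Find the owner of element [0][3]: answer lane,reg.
12,0

c:3=>grp=3  r:0=>tig=0,lo=0
L=3*4+0=12  i=0=0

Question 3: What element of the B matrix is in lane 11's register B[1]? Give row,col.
7,2

11: g=2,t=3
[1] (3*2+1,2) = (7,2)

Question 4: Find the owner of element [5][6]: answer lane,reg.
26,1

c=6->g=6  r=5->t=2,b0=1
L=6*4+2=26  i=1=1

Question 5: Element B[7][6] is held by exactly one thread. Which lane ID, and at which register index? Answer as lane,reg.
27,1

c=6⇒gr=6  r=7⇒th=3,odd=1
L=6*4+3=27  i=1=1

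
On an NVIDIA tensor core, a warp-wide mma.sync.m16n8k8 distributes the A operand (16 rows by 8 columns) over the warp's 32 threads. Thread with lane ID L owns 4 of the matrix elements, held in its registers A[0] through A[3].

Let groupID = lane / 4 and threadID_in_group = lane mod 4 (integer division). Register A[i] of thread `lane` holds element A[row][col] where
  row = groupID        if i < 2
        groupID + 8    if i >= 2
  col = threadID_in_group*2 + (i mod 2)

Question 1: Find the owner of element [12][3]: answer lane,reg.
17,3

r=12⇒gr=4,Rb=1  c=3⇒th=1,odd=1
L=4*4+1=17  i=1*2+1=3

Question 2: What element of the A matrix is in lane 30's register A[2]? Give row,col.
15,4

L=30->g=30>>2=7, t=30&3=2
[2]->row 7+8=15  col 2·2+0=4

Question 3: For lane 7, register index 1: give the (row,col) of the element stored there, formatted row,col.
1,7

lane 7: gid=1 (7/4), tid=3 (7%4)
i=1: r=1+0=1, c=3*2+1=7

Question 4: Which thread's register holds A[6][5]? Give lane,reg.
26,1

r=6⇒gr=6,Rb=0  c=5⇒th=2,odd=1
L=6*4+2=26  i=0*2+1=1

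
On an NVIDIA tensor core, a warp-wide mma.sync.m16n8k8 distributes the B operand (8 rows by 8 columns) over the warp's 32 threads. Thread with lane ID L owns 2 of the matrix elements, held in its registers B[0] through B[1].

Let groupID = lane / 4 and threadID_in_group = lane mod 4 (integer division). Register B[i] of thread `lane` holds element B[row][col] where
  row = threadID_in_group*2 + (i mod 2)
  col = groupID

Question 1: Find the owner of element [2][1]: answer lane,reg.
5,0

c=1->g=1  r=2->t=1,b0=0
L=1*4+1=5  i=0=0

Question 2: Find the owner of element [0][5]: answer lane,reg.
20,0

c: 5->gid=5  r: 0->tid=0,i&1=0
L=5*4+0=20  i=0=0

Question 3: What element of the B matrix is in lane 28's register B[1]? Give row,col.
1,7

28: gid=7,tid=0
[1] (0*2+1,7) = (1,7)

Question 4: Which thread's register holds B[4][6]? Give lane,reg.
26,0

c=6→G=6  r=4→T=2,p=0
L=6*4+2=26  i=0=0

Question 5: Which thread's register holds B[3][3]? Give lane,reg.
13,1

c:3=>grp=3  r:3=>tig=1,lo=1
L=3*4+1=13  i=1=1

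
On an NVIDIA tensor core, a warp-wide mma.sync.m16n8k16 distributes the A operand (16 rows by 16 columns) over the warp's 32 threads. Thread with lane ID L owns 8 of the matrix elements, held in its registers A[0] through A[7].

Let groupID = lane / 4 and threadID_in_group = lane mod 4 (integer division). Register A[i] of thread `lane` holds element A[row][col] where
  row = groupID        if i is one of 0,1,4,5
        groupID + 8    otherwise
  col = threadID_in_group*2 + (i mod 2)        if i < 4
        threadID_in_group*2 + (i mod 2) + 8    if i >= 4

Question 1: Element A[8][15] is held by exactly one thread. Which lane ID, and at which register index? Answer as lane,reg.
r=8→G=0,rhi=1  c=15→chi=1,T=3,p=1
L=0*4+3=3  i=1*4+1*2+1=7

3,7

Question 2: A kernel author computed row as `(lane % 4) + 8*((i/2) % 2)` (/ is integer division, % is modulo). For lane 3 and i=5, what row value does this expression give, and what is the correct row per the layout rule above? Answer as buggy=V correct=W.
`(lane % 4) + 8*((i/2) % 2)`[3,5]=>3
lane 3=>3/4=0, 3 mod 4=3
i=5  r:0+0=>0  c:2·3+1+8=>15
row: 3 vs 0

buggy=3 correct=0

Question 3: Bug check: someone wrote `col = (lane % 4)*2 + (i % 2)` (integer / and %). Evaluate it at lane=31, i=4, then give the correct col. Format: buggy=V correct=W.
buggy=6 correct=14

`(lane % 4)*2 + (i % 2)`[31,4]⇒6
L=31⇒gr=31>>2=7, th=31&3=3
[4]⇒row 7+0=7  col 3·2+0+8=14
col: 6 vs 14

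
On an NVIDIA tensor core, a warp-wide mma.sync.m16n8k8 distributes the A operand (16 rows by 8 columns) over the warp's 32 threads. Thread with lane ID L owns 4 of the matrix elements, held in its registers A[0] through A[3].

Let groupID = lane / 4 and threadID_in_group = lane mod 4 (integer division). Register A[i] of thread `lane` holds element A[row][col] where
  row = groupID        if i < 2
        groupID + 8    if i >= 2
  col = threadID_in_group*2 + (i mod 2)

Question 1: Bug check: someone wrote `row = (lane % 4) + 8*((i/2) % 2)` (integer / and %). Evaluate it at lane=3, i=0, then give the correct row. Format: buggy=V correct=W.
`(lane % 4) + 8*((i/2) % 2)`[3,0]->3
3: gid=0,tid=3
[0] (0+0,3*2+0) = (0,6)
row: 3 vs 0

buggy=3 correct=0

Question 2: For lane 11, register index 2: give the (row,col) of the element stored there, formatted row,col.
L=11=>grp=11>>2=2, tig=11&3=3
[2]=>row 2+8=10  col 3·2+0=6

10,6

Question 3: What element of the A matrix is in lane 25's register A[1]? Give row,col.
6,3

25: g=6,t=1
[1] (6+0,1*2+1) = (6,3)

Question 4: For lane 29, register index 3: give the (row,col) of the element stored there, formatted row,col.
15,3

L=29->g=29>>2=7, t=29&3=1
[3]->row 7+8=15  col 1·2+1=3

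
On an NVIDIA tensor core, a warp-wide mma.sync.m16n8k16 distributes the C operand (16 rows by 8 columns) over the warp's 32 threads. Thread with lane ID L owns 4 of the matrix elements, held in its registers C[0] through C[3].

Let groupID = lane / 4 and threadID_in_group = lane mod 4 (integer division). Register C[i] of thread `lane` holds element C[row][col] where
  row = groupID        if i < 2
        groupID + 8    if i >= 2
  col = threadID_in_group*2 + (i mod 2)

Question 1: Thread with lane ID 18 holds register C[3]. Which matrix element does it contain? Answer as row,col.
lane 18=>18/4=4, 18 mod 4=2
i=3  r:4+8=>12  c:2·2+1=>5

12,5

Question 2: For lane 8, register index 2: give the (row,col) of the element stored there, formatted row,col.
10,0

8: G=2,T=0
[2] (2+8,0*2+0) = (10,0)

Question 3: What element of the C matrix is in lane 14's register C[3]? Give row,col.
11,5

lane 14->14/4=3, 14 mod 4=2
i=3  r:3+8->11  c:2·2+1->5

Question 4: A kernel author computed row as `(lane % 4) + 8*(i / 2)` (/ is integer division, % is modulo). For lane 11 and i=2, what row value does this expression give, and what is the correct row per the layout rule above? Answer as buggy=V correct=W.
`(lane % 4) + 8*(i / 2)`[11,2]→11
lane 11→11/4=2, 11 mod 4=3
i=2  r:2+8→10  c:2·3+0→6
row: 11 vs 10

buggy=11 correct=10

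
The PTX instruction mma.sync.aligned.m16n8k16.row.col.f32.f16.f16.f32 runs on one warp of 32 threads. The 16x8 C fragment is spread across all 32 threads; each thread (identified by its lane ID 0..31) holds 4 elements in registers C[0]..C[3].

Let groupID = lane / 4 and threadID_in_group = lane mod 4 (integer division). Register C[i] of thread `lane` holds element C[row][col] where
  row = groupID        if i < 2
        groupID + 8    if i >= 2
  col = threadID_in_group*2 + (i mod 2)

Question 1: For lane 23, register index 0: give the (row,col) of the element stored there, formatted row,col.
23: gr=5,th=3
[0] (5+0,3*2+0) = (5,6)

5,6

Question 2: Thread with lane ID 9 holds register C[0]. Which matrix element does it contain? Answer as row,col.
2,2

9: grp=2,tig=1
[0] (2+0,1*2+0) = (2,2)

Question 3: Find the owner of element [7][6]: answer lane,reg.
r=7->g=7,rb=0  c=6->t=3,b0=0
L=7*4+3=31  i=0*2+0=0

31,0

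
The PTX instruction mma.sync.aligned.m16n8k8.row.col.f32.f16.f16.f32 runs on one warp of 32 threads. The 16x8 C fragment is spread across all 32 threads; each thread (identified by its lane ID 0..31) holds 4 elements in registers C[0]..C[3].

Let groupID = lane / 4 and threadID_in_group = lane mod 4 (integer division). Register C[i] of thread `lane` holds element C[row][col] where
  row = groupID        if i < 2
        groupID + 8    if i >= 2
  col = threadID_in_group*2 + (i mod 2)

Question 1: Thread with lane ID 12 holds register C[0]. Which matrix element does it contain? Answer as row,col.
3,0

lane 12->12/4=3, 12 mod 4=0
i=0  r:3+0->3  c:2·0+0->0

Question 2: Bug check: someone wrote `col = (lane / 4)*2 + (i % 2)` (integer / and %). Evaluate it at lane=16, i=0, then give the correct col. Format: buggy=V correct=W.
buggy=8 correct=0

`(lane / 4)*2 + (i % 2)`[16,0]->8
L=16->g=16>>2=4, t=16&3=0
[0]->row 4+0=4  col 0·2+0=0
col: 8 vs 0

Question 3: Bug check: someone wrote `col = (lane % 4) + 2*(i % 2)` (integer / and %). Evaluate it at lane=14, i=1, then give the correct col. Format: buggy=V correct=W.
`(lane % 4) + 2*(i % 2)`[14,1]⇒4
lane 14: gr=3 (14/4), th=2 (14%4)
i=1: r=3+0=3, c=2*2+1=5
col: 4 vs 5

buggy=4 correct=5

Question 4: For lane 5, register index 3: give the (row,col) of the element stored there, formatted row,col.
9,3

5: gr=1,th=1
[3] (1+8,1*2+1) = (9,3)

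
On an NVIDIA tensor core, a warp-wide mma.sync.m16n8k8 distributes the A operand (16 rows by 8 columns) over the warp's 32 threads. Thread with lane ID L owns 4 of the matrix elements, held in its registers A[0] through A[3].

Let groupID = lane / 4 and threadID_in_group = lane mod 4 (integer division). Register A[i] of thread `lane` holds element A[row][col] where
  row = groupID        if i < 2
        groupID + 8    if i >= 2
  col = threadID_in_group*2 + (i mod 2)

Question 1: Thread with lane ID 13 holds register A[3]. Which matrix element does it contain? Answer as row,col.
13: gid=3,tid=1
[3] (3+8,1*2+1) = (11,3)

11,3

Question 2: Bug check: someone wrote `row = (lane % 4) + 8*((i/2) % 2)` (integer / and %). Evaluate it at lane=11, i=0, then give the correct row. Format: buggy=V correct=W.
buggy=3 correct=2

`(lane % 4) + 8*((i/2) % 2)`[11,0]→3
lane 11→11/4=2, 11 mod 4=3
i=0  r:2+0→2  c:2·3+0→6
row: 3 vs 2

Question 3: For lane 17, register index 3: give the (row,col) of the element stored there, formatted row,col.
L=17->g=17>>2=4, t=17&3=1
[3]->row 4+8=12  col 1·2+1=3

12,3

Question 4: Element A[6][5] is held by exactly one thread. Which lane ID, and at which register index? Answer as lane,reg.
r=6->g=6,rb=0  c=5->t=2,b0=1
L=6*4+2=26  i=0*2+1=1

26,1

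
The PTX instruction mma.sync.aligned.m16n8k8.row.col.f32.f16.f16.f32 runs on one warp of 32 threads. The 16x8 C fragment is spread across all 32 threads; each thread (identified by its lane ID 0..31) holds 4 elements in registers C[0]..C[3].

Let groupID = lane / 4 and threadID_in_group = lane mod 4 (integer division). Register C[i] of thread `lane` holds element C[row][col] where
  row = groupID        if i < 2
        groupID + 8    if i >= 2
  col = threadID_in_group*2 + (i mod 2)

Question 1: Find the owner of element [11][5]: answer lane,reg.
14,3

r: 11->gid=3,r8=1  c: 5->tid=2,i&1=1
L=3*4+2=14  i=1*2+1=3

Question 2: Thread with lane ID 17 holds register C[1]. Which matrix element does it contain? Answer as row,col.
lane 17→17/4=4, 17 mod 4=1
i=1  r:4+0→4  c:2·1+1→3

4,3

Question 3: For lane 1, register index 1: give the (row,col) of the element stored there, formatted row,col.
0,3

L=1→G=1>>2=0, T=1&3=1
[1]→row 0+0=0  col 1·2+1=3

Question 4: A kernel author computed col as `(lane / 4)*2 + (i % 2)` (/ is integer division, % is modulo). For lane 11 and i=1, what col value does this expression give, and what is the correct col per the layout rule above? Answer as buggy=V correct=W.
`(lane / 4)*2 + (i % 2)`[11,1]⇒5
L=11⇒gr=11>>2=2, th=11&3=3
[1]⇒row 2+0=2  col 3·2+1=7
col: 5 vs 7

buggy=5 correct=7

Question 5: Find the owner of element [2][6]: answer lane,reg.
r=2⇒gr=2,Rb=0  c=6⇒th=3,odd=0
L=2*4+3=11  i=0*2+0=0

11,0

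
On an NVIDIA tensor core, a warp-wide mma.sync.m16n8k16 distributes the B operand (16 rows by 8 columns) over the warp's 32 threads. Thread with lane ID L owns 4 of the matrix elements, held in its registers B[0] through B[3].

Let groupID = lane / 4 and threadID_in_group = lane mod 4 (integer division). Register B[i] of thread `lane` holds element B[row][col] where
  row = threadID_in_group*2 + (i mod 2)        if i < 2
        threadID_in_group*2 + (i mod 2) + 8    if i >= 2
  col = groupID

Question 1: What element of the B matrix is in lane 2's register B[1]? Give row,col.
lane 2: grp=0 (2/4), tig=2 (2%4)
i=1: r=2*2+1+0=5, c=grp=0

5,0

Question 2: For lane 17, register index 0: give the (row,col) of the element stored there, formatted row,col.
2,4

lane 17: G=4 (17/4), T=1 (17%4)
i=0: r=1*2+0+0=2, c=G=4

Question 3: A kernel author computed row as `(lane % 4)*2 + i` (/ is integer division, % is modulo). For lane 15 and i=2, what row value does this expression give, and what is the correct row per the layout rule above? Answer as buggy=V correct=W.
`(lane % 4)*2 + i`[15,2]⇒8
lane 15: gr=3 (15/4), th=3 (15%4)
i=2: r=3*2+0+8=14, c=gr=3
row: 8 vs 14

buggy=8 correct=14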